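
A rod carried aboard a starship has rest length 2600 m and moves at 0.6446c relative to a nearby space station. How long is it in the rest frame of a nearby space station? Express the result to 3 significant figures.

1990 m

With β = 0.6446, γ = 1/√(1 − 0.6446²) = 1/√0.58449084 = 1.308.
Length contraction: L = L₀/γ = 2600/1.308 = 1990 m.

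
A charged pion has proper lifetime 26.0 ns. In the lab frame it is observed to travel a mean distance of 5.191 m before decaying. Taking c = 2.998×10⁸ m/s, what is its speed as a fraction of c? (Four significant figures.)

Lab distance = (lab lifetime)·v = γτ·βc, so βγ = d/(cτ) = 5.191/(2.998×10⁸ × 2.600×10^-8) = 0.66596.
With βγ = 0.66596: γ² = 1 + (βγ)² = 1.443503, and β = (βγ)/γ = 0.66596/1.20146 = 0.5543.

0.5543c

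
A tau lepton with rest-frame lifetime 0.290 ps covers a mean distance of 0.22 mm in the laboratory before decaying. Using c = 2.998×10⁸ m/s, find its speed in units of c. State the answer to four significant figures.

0.9300c

d = βγcτ ⇒ βγ = d/(cτ) = 2.200×10^-4 m / (8.6942×10^-5 m) = 2.5304.
β = (βγ)/√(1+(βγ)²) = 2.5304/√7.40292 = 0.9300.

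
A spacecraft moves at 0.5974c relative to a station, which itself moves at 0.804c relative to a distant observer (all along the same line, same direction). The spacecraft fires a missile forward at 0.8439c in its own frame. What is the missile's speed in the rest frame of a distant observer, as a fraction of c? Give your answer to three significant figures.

Apply u = (u'+v)/(1+u'v) twice. Missile in the station frame: (0.8439+0.5974)/(1+0.8439·0.5974) = 1.4413/1.50414586 = 0.95822c.
That velocity, transformed to the rest frame of a distant observer: (0.95822+0.804)/(1+0.95822·0.804) = 1.76222/1.77040888 = 0.99537c.

0.995c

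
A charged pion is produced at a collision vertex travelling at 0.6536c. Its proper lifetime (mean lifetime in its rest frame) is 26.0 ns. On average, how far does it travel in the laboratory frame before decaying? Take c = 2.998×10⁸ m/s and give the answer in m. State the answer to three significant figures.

γ = 1/√(1 − β²) = 1/√(1 − 0.42719296) = 1/√0.57280704 = 1/0.75684 = 1.3213.
Lab-frame lifetime: Δt = γτ = 1.3213 × 26.0 ns = 34.354 ns.
Distance: d = vΔt = 0.6536 × 2.998×10⁸ m/s × 3.4354×10^-8 s = 6.73 m.

6.73 m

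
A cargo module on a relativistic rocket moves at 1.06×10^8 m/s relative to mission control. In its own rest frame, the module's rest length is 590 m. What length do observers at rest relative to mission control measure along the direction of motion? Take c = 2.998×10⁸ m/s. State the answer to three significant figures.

β = v/c = (1.06×10^8 m/s)/(2.998×10⁸ m/s) = 0.353569.
With β = 0.353569, γ = 1/√(1 − 0.353569²) = 1/√0.874989 = 1.0691.
Along the direction of motion the measured length is L₀/γ = 590/1.0691 = 552 m.

552 m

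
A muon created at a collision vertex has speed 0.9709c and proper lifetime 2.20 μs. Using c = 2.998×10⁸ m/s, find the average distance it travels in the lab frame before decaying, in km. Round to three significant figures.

2.67 km

Lorentz factor: γ = (1 − 0.94264681)^(−1/2) = 4.1756.
Lab-frame lifetime: Δt = γτ = 4.1756 × 2.20 μs = 9.1863 μs.
Distance: d = vΔt = 0.9709 × 2.998×10⁸ m/s × 9.1863×10^-6 s = 2670 m = 2.67 km.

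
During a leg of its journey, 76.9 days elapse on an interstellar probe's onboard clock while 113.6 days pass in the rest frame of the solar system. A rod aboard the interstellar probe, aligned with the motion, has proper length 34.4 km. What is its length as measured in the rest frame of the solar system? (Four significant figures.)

23.29 km

The time-dilation ratio gives γ = 113.6/76.9 = 1.47724.
The rod contracts by the same γ: 34.4 km / 1.47724 = 23.29 km.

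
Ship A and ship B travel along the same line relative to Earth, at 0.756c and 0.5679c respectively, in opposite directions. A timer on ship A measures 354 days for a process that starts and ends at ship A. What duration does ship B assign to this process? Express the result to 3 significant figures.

Transform ship A's velocity into ship B's frame: (0.756 + 0.5679)/(1 + 0.756·0.5679) = 1.3239/1.4293324, so the relative speed is 0.92624c.
At |u| = 0.92624c, γ = (1 − 0.857921)^(−1/2) = 2.653.
The clock on ship A records proper time, so ship B measures Δt = γΔτ = 2.653 × 354 = 939 days.

939 days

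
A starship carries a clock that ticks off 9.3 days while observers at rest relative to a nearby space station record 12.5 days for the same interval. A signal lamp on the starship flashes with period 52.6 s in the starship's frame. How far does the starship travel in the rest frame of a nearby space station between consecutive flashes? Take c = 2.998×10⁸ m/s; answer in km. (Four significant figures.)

γ = Δt/Δτ = 12.5/9.3 = 1.34409.
β = √(1 − 1/γ²) = 0.66818. Lab-frame period = γτ = 1.34409×52.6 s = 70.699 s. Distance = βc × γτ = 0.66818 × 2.998×10⁸ m/s × 70.699 s = 1.4162×10^10 m = 1.416×10^7 km.

1.416×10^7 km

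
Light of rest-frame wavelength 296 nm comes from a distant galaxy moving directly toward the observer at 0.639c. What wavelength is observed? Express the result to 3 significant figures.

139 nm

Relativistic Doppler for wavelength: λ_obs = λ_src · √((1−β)/(1+β)).
With β = 0.639: factor = √(0.361/1.639) = 0.46931.
λ_obs = 296 × 0.46931 = 139 nm.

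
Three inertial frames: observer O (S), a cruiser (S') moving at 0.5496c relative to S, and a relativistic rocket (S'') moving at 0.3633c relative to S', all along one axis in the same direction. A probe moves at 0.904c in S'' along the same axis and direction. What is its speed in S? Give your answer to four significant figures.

0.9864c

Apply u = (u'+v)/(1+u'v) twice. Probe in the cruiser frame: (0.904+0.3633)/(1+0.904·0.3633) = 1.2673/1.3284232 = 0.95399c.
That velocity, transformed to the rest frame of observer O: (0.95399+0.5496)/(1+0.95399·0.5496) = 1.50359/1.524312904 = 0.98641c.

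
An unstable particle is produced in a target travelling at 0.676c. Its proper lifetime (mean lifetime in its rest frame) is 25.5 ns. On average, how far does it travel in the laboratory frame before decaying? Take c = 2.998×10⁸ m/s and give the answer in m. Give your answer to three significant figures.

Lorentz factor: γ = (1 − 0.456976)^(−1/2) = 1.357.
Lab-frame lifetime: Δt = γτ = 1.357 × 25.5 ns = 34.603 ns.
Distance: d = vΔt = 0.676 × 2.998×10⁸ m/s × 3.4603×10^-8 s = 7.01 m.

7.01 m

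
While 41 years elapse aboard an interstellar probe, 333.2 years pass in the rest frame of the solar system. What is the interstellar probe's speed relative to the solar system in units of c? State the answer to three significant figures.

0.992c

γ = Δt/Δτ = 333.2/41 = 8.1268.
β = √(1 − 1/γ²) = √(1 − 0.0151412) = √0.9848588 = 0.992.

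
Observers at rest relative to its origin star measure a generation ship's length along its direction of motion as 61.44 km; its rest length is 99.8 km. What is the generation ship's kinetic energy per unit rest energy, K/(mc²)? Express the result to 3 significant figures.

From L = L₀/γ: γ = 99.8/61.44 = 1.62435.
K/(mc²) = γ − 1 = 1.62435 − 1 = 0.624.

0.624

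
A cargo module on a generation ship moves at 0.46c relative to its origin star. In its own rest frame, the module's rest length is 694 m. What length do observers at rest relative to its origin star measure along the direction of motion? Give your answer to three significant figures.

β² = 0.2116, so γ = 1/√0.7884 = 1.1262.
Along the direction of motion the measured length is L₀/γ = 694/1.1262 = 616 m.

616 m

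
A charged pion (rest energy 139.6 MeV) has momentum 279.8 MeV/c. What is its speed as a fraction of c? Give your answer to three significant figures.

βγ = pc/(mc²) = 279.8/139.6 = 2.0043.
Since γ² = 1 + (βγ)² = 5.01722, γ = √5.01722 = 2.23992, and β = (βγ)/γ = 2.0043/2.23992 = 0.895.

0.895c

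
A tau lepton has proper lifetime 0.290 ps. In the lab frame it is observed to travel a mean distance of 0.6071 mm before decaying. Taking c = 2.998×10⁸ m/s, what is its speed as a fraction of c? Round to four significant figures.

Lab distance = (lab lifetime)·v = γτ·βc, so βγ = d/(cτ) = 6.071×10^-4/(2.998×10⁸ × 2.900×10^-13) = 6.9828.
With βγ = 6.9828: γ² = 1 + (βγ)² = 49.7595, and β = (βγ)/γ = 6.9828/7.05404 = 0.9899.

0.9899c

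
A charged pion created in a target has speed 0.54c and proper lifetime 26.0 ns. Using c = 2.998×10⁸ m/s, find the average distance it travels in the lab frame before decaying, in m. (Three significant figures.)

β² = 0.2916, so γ = 1/√0.7084 = 1.1881.
Lab-frame lifetime: Δt = γτ = 1.1881 × 26.0 ns = 30.891 ns.
Distance: d = vΔt = 0.54 × 2.998×10⁸ m/s × 3.0891×10^-8 s = 5.00 m.

5.00 m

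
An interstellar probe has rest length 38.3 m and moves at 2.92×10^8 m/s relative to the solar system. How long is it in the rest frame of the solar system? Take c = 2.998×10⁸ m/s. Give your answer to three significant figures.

β = v/c = (2.92×10^8 m/s)/(2.998×10⁸ m/s) = 0.973983.
Lorentz factor: γ = (1 − 0.9486429)^(−1/2) = 4.4127.
Along the direction of motion the measured length is L₀/γ = 38.3/4.4127 = 8.68 m.

8.68 m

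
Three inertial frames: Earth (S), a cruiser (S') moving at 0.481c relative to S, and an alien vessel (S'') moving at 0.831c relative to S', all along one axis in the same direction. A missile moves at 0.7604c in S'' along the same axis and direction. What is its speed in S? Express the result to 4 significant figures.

Apply u = (u'+v)/(1+u'v) twice. Missile in the cruiser frame: (0.7604+0.831)/(1+0.7604·0.831) = 1.5914/1.6318924 = 0.97519c.
That velocity, transformed to the rest frame of Earth: (0.97519+0.481)/(1+0.97519·0.481) = 1.45619/1.46906639 = 0.99123c.

0.9912c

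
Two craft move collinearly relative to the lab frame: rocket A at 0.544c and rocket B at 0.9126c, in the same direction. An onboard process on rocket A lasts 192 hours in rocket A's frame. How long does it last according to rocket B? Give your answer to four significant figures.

281.8 hours

Speed of rocket A in rocket B's frame: u = (v_A − v_B)/(1 − v_A v_B/c²) = (0.544 − 0.9126)/(1 − 0.544×0.9126) = −0.3686/0.5035456 = −0.73201; |u| = 0.73201c.
At |u| = 0.73201c, γ = (1 − 0.535839)^(−1/2) = 1.4678.
Rocket A's interval is proper; time dilation gives Δt_B = γΔτ = 1.4678 × 192 hours = 281.8 hours.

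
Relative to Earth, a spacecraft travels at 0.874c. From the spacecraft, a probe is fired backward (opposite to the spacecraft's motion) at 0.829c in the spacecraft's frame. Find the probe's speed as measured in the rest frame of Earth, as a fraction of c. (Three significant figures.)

Relativistic velocity addition: u = (u' + v)/(1 + u'v/c²), with u' = −0.829c and v = 0.874c.
Numerator: −0.829 + 0.874 = 0.045. Denominator: 1 + (−0.829)(0.874) = 0.275454.
u = 0.045/0.275454 = 0.16337, so the speed is 0.163c.

0.163c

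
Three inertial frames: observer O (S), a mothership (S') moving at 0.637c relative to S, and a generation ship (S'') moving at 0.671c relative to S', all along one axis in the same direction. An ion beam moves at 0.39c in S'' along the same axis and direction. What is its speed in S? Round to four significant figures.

Apply u = (u'+v)/(1+u'v) twice. Ion beam in the mothership frame: (0.39+0.671)/(1+0.39·0.671) = 1.061/1.26169 = 0.84094c.
That velocity, transformed to the rest frame of observer O: (0.84094+0.637)/(1+0.84094·0.637) = 1.47794/1.53567878 = 0.9624c.

0.9624c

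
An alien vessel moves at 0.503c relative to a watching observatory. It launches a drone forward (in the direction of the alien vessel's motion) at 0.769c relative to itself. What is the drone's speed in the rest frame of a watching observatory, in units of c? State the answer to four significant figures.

Relativistic velocity addition: u = (u' + v)/(1 + u'v/c²), with u' = 0.769c and v = 0.503c.
Numerator: 0.769 + 0.503 = 1.272. Denominator: 1 + (0.769)(0.503) = 1.386807.
u = 1.272/1.386807 = 0.91721, so the speed is 0.9172c.

0.9172c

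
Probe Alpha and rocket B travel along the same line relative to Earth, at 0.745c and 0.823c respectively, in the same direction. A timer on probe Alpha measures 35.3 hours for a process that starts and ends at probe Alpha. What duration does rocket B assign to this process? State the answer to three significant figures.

36.0 hours

The velocity of probe Alpha relative to rocket B is (0.745 − 0.823)c / (1 − 0.745×0.823) = −0.20162c; relative speed 0.20162c.
At |u| = 0.20162c, γ = (1 − 0.0406506)^(−1/2) = 1.021.
Probe Alpha's interval is proper; time dilation gives Δt_B = γΔτ = 1.021 × 35.3 hours = 36.0 hours.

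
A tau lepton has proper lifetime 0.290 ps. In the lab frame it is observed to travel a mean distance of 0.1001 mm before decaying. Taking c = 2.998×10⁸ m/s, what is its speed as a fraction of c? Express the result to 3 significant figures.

0.755c

Lab distance = (lab lifetime)·v = γτ·βc, so βγ = d/(cτ) = 1.001×10^-4/(2.998×10⁸ × 2.900×10^-13) = 1.1513.
With βγ = 1.1513: γ² = 1 + (βγ)² = 2.32549, and β = (βγ)/γ = 1.1513/1.52496 = 0.755.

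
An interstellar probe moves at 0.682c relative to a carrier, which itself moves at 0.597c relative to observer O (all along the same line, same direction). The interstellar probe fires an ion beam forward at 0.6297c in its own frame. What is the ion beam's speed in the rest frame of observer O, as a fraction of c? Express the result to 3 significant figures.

0.979c

Apply u = (u'+v)/(1+u'v) twice. Ion beam in the carrier frame: (0.6297+0.682)/(1+0.6297·0.682) = 1.3117/1.4294554 = 0.91762c.
That velocity, transformed to the rest frame of observer O: (0.91762+0.597)/(1+0.91762·0.597) = 1.51462/1.54781914 = 0.97855c.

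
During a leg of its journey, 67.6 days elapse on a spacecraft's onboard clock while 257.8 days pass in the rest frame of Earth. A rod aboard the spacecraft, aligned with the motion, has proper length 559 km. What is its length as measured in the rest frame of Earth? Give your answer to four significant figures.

The time-dilation ratio gives γ = 257.8/67.6 = 3.81361.
The rod contracts by the same γ: 559 km / 3.81361 = 146.6 km.

146.6 km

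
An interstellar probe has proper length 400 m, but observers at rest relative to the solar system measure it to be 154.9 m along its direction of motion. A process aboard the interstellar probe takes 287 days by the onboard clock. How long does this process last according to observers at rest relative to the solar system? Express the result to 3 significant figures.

Length contraction gives γ = L₀/L = 400/154.9 = 2.58231.
Δt = γΔτ = 2.58231 × 287 = 741 days.

741 days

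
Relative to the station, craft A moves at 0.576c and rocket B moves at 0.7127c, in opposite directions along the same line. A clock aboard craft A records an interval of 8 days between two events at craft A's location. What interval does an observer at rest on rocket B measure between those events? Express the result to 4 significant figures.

The velocity of craft A relative to rocket B is (0.576 + 0.7127)c / (1 + 0.576×0.7127) = 0.91364c; relative speed 0.91364c.
γ for this relative speed: γ = 1/√(1 − 0.834738) = 2.4599.
The clock on craft A records proper time, so rocket B measures Δt = γΔτ = 2.4599 × 8 = 19.68 days.

19.68 days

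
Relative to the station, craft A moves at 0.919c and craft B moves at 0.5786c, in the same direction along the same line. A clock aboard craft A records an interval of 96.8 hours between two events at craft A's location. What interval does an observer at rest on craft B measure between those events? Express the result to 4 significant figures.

141.0 hours

The velocity of craft A relative to craft B is (0.919 − 0.5786)c / (1 − 0.919×0.5786) = 0.72694c; relative speed 0.72694c.
At |u| = 0.72694c, γ = (1 − 0.528442)^(−1/2) = 1.4562.
Craft A's interval is proper; time dilation gives Δt_B = γΔτ = 1.4562 × 96.8 hours = 141.0 hours.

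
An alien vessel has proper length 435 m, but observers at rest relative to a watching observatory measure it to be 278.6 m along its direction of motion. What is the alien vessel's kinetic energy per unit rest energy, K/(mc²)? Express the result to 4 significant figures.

From L = L₀/γ: γ = 435/278.6 = 1.56138.
Since K = (γ−1)mc², K/(mc²) = 1.56138 − 1 = 0.5614.

0.5614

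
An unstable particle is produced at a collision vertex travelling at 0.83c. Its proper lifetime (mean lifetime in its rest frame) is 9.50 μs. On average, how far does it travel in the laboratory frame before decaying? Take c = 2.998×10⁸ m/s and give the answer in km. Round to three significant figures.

4.24 km

γ = 1/√(1 − β²) = 1/√(1 − 0.6889) = 1/√0.3111 = 1/0.557763 = 1.7929.
Lab-frame lifetime: Δt = γτ = 1.7929 × 9.50 μs = 17.033 μs.
Distance: d = vΔt = 0.83 × 2.998×10⁸ m/s × 1.7033×10^-5 s = 4240 m = 4.24 km.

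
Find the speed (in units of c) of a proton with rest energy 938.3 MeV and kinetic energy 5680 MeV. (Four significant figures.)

γ = 1 + K/(mc²) = 1 + 5680/938.3 = 7.0535.
β = √(1 − 1/γ²) = √(1 − 0.0200998) = √0.9799002 = 0.9899.

0.9899c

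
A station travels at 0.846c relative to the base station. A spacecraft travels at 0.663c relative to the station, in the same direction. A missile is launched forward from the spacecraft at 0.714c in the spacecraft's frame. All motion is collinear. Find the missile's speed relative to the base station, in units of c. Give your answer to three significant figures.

First combine the missile and spacecraft (S''→S'): u₁ = (0.714 + 0.663)/(1 + 0.714×0.663) = 1.377/1.473382 = 0.93458.
Then combine with the station (S'→S): u = (0.93458 + 0.846)/(1 + 0.93458×0.846) = 1.78058/1.79065468 = 0.99437.

0.994c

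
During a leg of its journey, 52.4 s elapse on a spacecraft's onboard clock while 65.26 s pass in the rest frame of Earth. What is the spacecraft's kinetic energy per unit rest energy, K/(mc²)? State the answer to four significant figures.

The time-dilation ratio gives γ = 65.26/52.4 = 1.24542.
K/(mc²) = γ − 1 = 1.24542 − 1 = 0.2454.

0.2454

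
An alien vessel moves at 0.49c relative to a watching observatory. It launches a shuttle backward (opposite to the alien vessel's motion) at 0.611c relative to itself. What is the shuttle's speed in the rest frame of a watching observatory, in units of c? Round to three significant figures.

In units of c, u = (u' + v)/(1 + u'v) with u' = −0.611 and v = 0.49.
Numerator: −0.611 + 0.49 = −0.121. Denominator: 1 + (−0.611)(0.49) = 0.70061.
u = −0.121/0.70061 = −0.17271, so the speed is 0.173c.

0.173c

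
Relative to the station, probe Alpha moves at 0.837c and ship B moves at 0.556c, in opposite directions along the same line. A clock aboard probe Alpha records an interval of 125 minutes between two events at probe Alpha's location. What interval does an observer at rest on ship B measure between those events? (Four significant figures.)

Transform probe Alpha's velocity into ship B's frame: (0.837 + 0.556)/(1 + 0.837·0.556) = 1.393/1.465372, so the relative speed is 0.95061c.
At |u| = 0.95061c, γ = (1 − 0.903659)^(−1/2) = 3.2218.
Probe Alpha's interval is proper; time dilation gives Δt_B = γΔτ = 3.2218 × 125 minutes = 402.7 minutes.

402.7 minutes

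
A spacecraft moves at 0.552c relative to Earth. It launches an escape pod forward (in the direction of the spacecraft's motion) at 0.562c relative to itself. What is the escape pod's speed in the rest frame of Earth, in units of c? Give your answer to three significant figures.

In units of c, u = (u' + v)/(1 + u'v) with u' = 0.562 and v = 0.552.
Numerator: 0.562 + 0.552 = 1.114. Denominator: 1 + (0.562)(0.552) = 1.310224.
u = 1.114/1.310224 = 0.85024, so the speed is 0.850c.

0.850c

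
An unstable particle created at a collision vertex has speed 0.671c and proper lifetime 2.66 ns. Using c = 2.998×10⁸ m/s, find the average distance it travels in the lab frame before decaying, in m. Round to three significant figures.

0.722 m

Lorentz factor: γ = (1 − 0.450241)^(−1/2) = 1.3487.
Lab-frame lifetime: Δt = γτ = 1.3487 × 2.66 ns = 3.5875 ns.
Distance: d = vΔt = 0.671 × 2.998×10⁸ m/s × 3.5875×10^-9 s = 0.722 m.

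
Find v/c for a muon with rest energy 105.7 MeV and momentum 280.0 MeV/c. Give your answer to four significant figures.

pc/(mc²) = 280.0/105.7 = 2.649 = βγ = β/√(1−β²).
So β² = x²/(1 + x²) with x = 2.649: x² = 7.0172, β² = 7.0172/8.0172 = 0.875268, β = 0.9356.

0.9356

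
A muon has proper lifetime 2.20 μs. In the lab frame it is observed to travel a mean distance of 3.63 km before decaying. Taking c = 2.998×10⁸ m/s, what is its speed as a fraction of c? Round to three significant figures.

Lab distance = (lab lifetime)·v = γτ·βc, so βγ = d/(cτ) = 3630/(2.998×10⁸ × 2.200×10^-6) = 5.5037.
With βγ = 5.5037: γ² = 1 + (βγ)² = 31.2907, and β = (βγ)/γ = 5.5037/5.59381 = 0.984.

0.984c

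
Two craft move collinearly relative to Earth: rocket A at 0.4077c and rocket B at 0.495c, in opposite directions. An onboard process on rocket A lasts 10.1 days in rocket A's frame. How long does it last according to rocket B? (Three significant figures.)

Transform rocket A's velocity into rocket B's frame: (0.4077 + 0.495)/(1 + 0.4077·0.495) = 0.9027/1.2018115, so the relative speed is 0.75112c.
γ for this relative speed: γ = 1/√(1 − 0.564181) = 1.5148.
The clock on rocket A records proper time, so rocket B measures Δt = γΔτ = 1.5148 × 10.1 = 15.3 days.

15.3 days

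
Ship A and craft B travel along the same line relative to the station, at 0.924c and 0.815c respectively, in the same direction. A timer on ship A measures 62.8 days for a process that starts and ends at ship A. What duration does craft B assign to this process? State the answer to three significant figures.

70.0 days

Transform ship A's velocity into craft B's frame: (0.924 − 0.815)/(1 − 0.924·0.815) = 0.109/0.24694, so the relative speed is 0.4414c.
At |u| = 0.4414c, γ = (1 − 0.194834)^(−1/2) = 1.1144.
Ship A's interval is proper; time dilation gives Δt_B = γΔτ = 1.1144 × 62.8 days = 70.0 days.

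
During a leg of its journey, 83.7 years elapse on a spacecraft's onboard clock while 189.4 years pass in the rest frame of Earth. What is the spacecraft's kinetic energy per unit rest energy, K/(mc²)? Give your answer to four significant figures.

The time-dilation ratio gives γ = 189.4/83.7 = 2.26284.
Since K = (γ−1)mc², K/(mc²) = 2.26284 − 1 = 1.263.

1.263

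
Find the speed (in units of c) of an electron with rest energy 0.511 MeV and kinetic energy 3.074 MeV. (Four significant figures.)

K = (γ−1)mc², so γ = 1 + 3.074/0.511 = 7.0157.
Then v/c = √(1 − γ⁻²) = √(1 − 0.0203169) = √0.9796831 = 0.9898.

0.9898c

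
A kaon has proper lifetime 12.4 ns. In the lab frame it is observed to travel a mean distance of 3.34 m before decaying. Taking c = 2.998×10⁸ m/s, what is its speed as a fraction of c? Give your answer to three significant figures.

0.668c

Let x = d/(cτ) = 3.340 m / (2.998×10⁸ m/s × 1.240×10^-8 s) = 0.89845. Since d = βγcτ, x = βγ = β/√(1−β²).
Solving: β² = x²/(1+x²) = 0.807212/1.807212 = 0.446661, so β = 0.668.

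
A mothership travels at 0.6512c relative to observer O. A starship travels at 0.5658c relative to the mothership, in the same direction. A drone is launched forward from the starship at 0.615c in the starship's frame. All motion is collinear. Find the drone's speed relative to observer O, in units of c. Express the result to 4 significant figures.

0.9725c

Apply u = (u'+v)/(1+u'v) twice. Drone in the mothership frame: (0.615+0.5658)/(1+0.615·0.5658) = 1.1808/1.347967 = 0.87599c.
That velocity, transformed to the rest frame of observer O: (0.87599+0.6512)/(1+0.87599·0.6512) = 1.52719/1.570444688 = 0.97246c.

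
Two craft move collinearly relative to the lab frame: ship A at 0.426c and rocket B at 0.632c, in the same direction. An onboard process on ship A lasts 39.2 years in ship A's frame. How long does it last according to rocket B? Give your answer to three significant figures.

40.9 years

The velocity of ship A relative to rocket B is (0.426 − 0.632)c / (1 − 0.426×0.632) = −0.2819c; relative speed 0.2819c.
γ for this relative speed: γ = 1/√(1 − 0.0794676) = 1.0423.
Ship A's interval is proper; time dilation gives Δt_B = γΔτ = 1.0423 × 39.2 years = 40.9 years.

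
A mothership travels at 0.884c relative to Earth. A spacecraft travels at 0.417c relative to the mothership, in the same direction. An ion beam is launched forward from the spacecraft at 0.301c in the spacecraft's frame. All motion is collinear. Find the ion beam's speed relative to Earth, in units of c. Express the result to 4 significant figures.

0.9731c

Apply u = (u'+v)/(1+u'v) twice. Ion beam in the mothership frame: (0.301+0.417)/(1+0.301·0.417) = 0.718/1.125517 = 0.63793c.
That velocity, transformed to the rest frame of Earth: (0.63793+0.884)/(1+0.63793·0.884) = 1.52193/1.56393012 = 0.97314c.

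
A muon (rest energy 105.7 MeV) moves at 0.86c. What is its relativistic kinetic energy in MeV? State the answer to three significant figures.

101 MeV

With β = 0.86, γ = 1/√(1 − 0.86²) = 1/√0.2604 = 1.95965.
Kinetic energy: K = (γ − 1)mc² = (1.95965 − 1) × 105.7 MeV = 0.95965 × 105.7 = 101 MeV.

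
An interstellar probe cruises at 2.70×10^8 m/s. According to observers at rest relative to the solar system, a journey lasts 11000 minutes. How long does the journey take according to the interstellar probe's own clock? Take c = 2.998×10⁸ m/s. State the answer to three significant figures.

4780 minutes

β = v/c = (2.70×10^8 m/s)/(2.998×10⁸ m/s) = 0.9006.
γ = 1/√(1 − β²) = 1/√(1 − 0.81108036) = 1/√0.18891964 = 1/0.434649 = 2.3007.
The interstellar probe's clock runs slow as seen from the solar system, so Δτ = Δt/γ = 11000/2.3007 = 4780 minutes.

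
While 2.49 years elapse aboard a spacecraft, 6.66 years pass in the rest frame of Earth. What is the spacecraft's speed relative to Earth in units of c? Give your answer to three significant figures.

γ = Δt/Δτ = 6.66/2.49 = 2.6747.
β = √(1 − 1/γ²) = √(1 − 0.139782) = √0.860218 = 0.927.

0.927c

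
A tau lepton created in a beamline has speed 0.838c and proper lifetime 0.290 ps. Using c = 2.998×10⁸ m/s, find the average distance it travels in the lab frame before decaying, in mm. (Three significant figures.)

0.134 mm

β² = 0.702244, so γ = 1/√0.297756 = 1.8326.
Lab-frame lifetime: Δt = γτ = 1.8326 × 0.290 ps = 0.53145 ps.
Distance: d = vΔt = 0.838 × 2.998×10⁸ m/s × 5.3145×10^-13 s = 1.34×10^-4 m = 0.134 mm.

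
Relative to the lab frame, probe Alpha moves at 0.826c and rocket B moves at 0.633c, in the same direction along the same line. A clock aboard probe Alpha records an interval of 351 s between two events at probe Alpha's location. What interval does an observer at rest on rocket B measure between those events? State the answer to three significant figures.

The velocity of probe Alpha relative to rocket B is (0.826 − 0.633)c / (1 − 0.826×0.633) = 0.40449c; relative speed 0.40449c.
At |u| = 0.40449c, γ = (1 − 0.163612)^(−1/2) = 1.0934.
The clock on probe Alpha records proper time, so rocket B measures Δt = γΔτ = 1.0934 × 351 = 384 s.

384 s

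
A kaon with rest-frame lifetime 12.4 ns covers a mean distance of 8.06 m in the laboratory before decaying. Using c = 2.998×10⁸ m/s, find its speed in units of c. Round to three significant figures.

0.908c

d = βγcτ ⇒ βγ = d/(cτ) = 8.060 m / (3.71752 m) = 2.1681.
β = (βγ)/√(1+(βγ)²) = 2.1681/√5.70066 = 0.908.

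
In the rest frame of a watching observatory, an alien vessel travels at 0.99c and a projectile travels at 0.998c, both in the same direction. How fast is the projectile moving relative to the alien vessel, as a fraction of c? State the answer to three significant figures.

0.668c

Transform to the alien vessel's frame: u' = (u − v)/(1 − uv/c²).
u' = (0.998 − 0.99)/(1 − 0.998×0.99) = 0.008/0.01198 = 0.66778.
Speed in the alien vessel's frame: 0.668c (in the same direction).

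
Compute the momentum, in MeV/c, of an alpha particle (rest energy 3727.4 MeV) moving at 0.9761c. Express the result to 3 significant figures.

γ = 1/√(1 − β²) = 1/√(1 − 0.95277121) = 1/√0.04722879 = 1/0.217322 = 4.6015.
Momentum: p = γβ·mc = 4.6015 × 0.9761 × 3727.4 MeV/c = 16700 MeV/c.

16700 MeV/c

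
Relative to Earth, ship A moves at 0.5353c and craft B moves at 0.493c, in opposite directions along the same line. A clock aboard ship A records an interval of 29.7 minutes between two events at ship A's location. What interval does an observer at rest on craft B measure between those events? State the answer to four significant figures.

51.08 minutes

The velocity of ship A relative to craft B is (0.5353 + 0.493)c / (1 + 0.5353×0.493) = 0.81359c; relative speed 0.81359c.
γ for this relative speed: γ = 1/√(1 − 0.661929) = 1.7199.
The clock on ship A records proper time, so craft B measures Δt = γΔτ = 1.7199 × 29.7 = 51.08 minutes.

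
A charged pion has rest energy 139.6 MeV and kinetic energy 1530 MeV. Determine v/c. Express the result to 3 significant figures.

γ = 1 + K/(mc²) = 1 + 1530/139.6 = 11.96.
β = √(1 − 1/γ²) = √(1 − 0.00699097) = √0.99300903 = 0.996.

0.996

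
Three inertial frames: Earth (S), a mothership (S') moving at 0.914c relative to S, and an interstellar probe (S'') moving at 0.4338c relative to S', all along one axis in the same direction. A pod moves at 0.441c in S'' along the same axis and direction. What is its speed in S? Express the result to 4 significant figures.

0.9863c

Compose velocities in two stages. Stage 1 (into S'): u₁ = (0.441+0.4338)/(1+0.441×0.4338) = 0.73432.
Stage 2 (into S): u = (0.73432+0.914)/(1+0.73432×0.914) = 0.98633, so the speed is 0.9863c.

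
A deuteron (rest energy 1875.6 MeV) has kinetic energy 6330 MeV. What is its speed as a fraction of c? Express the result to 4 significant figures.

0.9735c

K = (γ−1)mc², so γ = 1 + 6330/1875.6 = 4.3749.
Then v/c = √(1 − γ⁻²) = √(1 − 0.0522473) = √0.9477527 = 0.9735.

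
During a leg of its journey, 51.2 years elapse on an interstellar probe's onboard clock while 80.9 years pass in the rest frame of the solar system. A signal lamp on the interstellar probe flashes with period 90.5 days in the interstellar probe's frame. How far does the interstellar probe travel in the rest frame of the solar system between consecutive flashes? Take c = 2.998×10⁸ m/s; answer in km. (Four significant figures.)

From Δt = γΔτ: γ = 80.9/51.2 = 1.58008.
β = √(1 − 1/γ²) = 0.77425. Lab-frame period = γτ = 1.58008×90.5 days = 143 days. Distance = βc × γτ = 0.77425 × 2.998×10⁸ m/s × 12355200 s = 2.8679×10^15 m = 2.868×10^12 km.

2.868×10^12 km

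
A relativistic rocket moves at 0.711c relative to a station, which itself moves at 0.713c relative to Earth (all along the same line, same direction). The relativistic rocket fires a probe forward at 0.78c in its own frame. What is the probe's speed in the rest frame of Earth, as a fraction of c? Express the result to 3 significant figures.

Apply u = (u'+v)/(1+u'v) twice. Probe in the station frame: (0.78+0.711)/(1+0.78·0.711) = 1.491/1.55458 = 0.9591c.
That velocity, transformed to the rest frame of Earth: (0.9591+0.713)/(1+0.9591·0.713) = 1.6721/1.6838383 = 0.99303c.

0.993c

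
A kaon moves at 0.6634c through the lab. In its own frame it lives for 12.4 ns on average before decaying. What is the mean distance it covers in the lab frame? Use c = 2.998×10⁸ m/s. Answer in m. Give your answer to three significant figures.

γ = 1/√(1 − β²) = 1/√(1 − 0.44009956) = 1/√0.55990044 = 1/0.748265 = 1.3364.
Lab-frame lifetime: Δt = γτ = 1.3364 × 12.4 ns = 16.571 ns.
Distance: d = vΔt = 0.6634 × 2.998×10⁸ m/s × 1.6571×10^-8 s = 3.30 m.

3.30 m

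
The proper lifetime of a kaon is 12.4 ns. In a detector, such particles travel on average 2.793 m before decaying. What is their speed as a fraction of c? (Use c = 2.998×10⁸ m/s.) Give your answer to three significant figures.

d = βγcτ ⇒ βγ = d/(cτ) = 2.793 m / (3.71752 m) = 0.75131.
β = (βγ)/√(1+(βγ)²) = 0.75131/√1.564467 = 0.601.

0.601c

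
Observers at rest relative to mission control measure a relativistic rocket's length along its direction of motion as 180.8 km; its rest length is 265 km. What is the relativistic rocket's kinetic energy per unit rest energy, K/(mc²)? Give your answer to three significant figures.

0.466

Length contraction gives γ = L₀/L = 265/180.8 = 1.46571.
K/(mc²) = γ − 1 = 1.46571 − 1 = 0.466.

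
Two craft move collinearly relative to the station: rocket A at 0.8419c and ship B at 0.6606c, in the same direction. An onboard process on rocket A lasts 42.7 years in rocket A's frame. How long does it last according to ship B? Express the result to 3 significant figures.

The velocity of rocket A relative to ship B is (0.8419 − 0.6606)c / (1 − 0.8419×0.6606) = 0.40848c; relative speed 0.40848c.
γ for this relative speed: γ = 1/√(1 − 0.166856) = 1.0956.
Rocket A's interval is proper; time dilation gives Δt_B = γΔτ = 1.0956 × 42.7 years = 46.8 years.

46.8 years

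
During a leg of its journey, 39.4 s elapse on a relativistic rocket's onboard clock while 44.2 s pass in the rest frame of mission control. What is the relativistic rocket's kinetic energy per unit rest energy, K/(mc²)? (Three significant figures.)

0.122

The time-dilation ratio gives γ = 44.2/39.4 = 1.12183.
K/(mc²) = γ − 1 = 1.12183 − 1 = 0.122.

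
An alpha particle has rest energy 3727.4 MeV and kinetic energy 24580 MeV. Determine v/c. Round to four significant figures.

K = (γ−1)mc², so γ = 1 + 24580/3727.4 = 7.5944.
Then v/c = √(1 − γ⁻²) = √(1 − 0.0173386) = √0.9826614 = 0.9913.

0.9913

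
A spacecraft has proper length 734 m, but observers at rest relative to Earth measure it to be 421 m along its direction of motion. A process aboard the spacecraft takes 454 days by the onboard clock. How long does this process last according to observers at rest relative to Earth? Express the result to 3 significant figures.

792 days

From L = L₀/γ: γ = 734/421 = 1.74347.
The same γ dilates the second interval: 1.74347 × 454 days = 792 days.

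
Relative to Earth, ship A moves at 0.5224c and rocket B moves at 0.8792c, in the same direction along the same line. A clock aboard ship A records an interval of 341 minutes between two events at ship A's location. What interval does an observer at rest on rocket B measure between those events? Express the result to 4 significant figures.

Transform ship A's velocity into rocket B's frame: (0.5224 − 0.8792)/(1 − 0.5224·0.8792) = −0.3568/0.54070592, so the relative speed is 0.65988c.
At |u| = 0.65988c, γ = (1 − 0.435442)^(−1/2) = 1.3309.
The clock on ship A records proper time, so rocket B measures Δt = γΔτ = 1.3309 × 341 = 453.8 minutes.

453.8 minutes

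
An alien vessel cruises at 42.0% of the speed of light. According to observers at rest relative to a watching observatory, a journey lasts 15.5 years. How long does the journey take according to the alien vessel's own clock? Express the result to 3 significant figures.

β² = 0.1764, so γ = 1/√0.8236 = 1.1019.
The moving clock records proper time: Δτ = Δt/γ = 15.5/1.1019 = 14.1 years.

14.1 years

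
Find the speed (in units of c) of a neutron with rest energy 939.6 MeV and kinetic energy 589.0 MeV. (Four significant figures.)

γ = 1 + K/(mc²) = 1 + 589.0/939.6 = 1.6269.
β = √(1 − 1/γ²) = √(1 − 0.377814) = √0.622186 = 0.7888.

0.7888c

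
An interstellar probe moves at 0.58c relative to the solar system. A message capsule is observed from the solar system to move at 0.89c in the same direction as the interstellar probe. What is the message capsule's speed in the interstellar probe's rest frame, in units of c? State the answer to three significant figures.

0.641c

Transform to the interstellar probe's frame: u' = (u − v)/(1 − uv/c²).
u' = (0.89 − 0.58)/(1 − 0.89×0.58) = 0.31/0.4838 = 0.64076.
Speed in the interstellar probe's frame: 0.641c (in the same direction).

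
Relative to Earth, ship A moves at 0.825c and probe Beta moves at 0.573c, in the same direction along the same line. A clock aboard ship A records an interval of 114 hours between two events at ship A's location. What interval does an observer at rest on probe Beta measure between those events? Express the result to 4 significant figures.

129.8 hours

Transform ship A's velocity into probe Beta's frame: (0.825 − 0.573)/(1 − 0.825·0.573) = 0.252/0.527275, so the relative speed is 0.47793c.
At |u| = 0.47793c, γ = (1 − 0.228417)^(−1/2) = 1.1384.
The clock on ship A records proper time, so probe Beta measures Δt = γΔτ = 1.1384 × 114 = 129.8 hours.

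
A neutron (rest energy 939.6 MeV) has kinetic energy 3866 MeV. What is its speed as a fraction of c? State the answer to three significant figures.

K = (γ−1)mc², so γ = 1 + 3866/939.6 = 5.1145.
Then v/c = √(1 − γ⁻²) = √(1 − 0.0382291) = √0.9617709 = 0.981.

0.981c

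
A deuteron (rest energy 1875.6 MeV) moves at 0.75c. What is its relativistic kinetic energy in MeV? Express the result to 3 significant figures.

With β = 0.75, γ = 1/√(1 − 0.75²) = 1/√0.4375 = 1.51186.
Kinetic energy: K = (γ − 1)mc² = (1.51186 − 1) × 1875.6 MeV = 0.51186 × 1875.6 = 960 MeV.

960 MeV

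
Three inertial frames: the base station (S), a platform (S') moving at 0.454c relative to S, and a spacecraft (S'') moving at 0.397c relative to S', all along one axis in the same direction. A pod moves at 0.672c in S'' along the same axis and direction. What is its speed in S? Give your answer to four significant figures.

0.9384c

Apply u = (u'+v)/(1+u'v) twice. Pod in the platform frame: (0.672+0.397)/(1+0.672·0.397) = 1.069/1.266784 = 0.84387c.
That velocity, transformed to the rest frame of the base station: (0.84387+0.454)/(1+0.84387·0.454) = 1.29787/1.38311698 = 0.93837c.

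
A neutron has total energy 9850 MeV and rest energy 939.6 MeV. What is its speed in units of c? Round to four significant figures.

γ = E/(mc²) = 9850/939.6 = 10.483.
β = √(1 − 1/γ²) = √(1 − 0.00909974) = √0.99090026 = 0.9954.

0.9954c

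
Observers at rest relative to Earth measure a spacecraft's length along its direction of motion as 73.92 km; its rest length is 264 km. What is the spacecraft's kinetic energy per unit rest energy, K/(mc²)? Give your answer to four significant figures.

2.571

γ = L₀/L = 264/73.92 = 3.57143.
K/(mc²) = γ − 1 = 3.57143 − 1 = 2.571.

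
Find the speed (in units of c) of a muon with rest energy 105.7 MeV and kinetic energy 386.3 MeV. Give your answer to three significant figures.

K = (γ−1)mc², so γ = 1 + 386.3/105.7 = 4.6547.
Then v/c = √(1 − γ⁻²) = √(1 − 0.0461548) = √0.9538452 = 0.977.

0.977c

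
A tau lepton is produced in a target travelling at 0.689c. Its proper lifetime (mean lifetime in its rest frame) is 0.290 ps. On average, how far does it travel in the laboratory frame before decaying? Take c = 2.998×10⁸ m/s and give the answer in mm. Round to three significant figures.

0.0827 mm

Lorentz factor: γ = (1 − 0.474721)^(−1/2) = 1.3798.
Lab-frame lifetime: Δt = γτ = 1.3798 × 0.290 ps = 0.40014 ps.
Distance: d = vΔt = 0.689 × 2.998×10⁸ m/s × 4.0014×10^-13 s = 8.27×10^-5 m = 0.0827 mm.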